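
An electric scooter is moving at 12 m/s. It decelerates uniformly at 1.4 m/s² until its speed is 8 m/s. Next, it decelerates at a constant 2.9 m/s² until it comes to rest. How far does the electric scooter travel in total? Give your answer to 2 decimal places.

Phase 1 (decelerating): v₀ = 12.0 m/s, a = -1.4 m/s².
v = v₀ + at → t = (8 − 12.0) / -1.4 = 2.86 s
v² = v₀² + 2aΔx → Δx = (8² − 12.0²)/(2·-1.4) = 28.6 m

Phase 2 (decelerating): v₀ = 8.00 m/s, a = -2.9 m/s².
v = v₀ + at → t = (0 − 8.00) / -2.9 = 2.76 s
v² = v₀² + 2aΔx → Δx = (0² − 8.00²)/(2·-2.9) = 11.0 m
Total distance = 28.6 + 11.0 = 39.6 m

39.61 m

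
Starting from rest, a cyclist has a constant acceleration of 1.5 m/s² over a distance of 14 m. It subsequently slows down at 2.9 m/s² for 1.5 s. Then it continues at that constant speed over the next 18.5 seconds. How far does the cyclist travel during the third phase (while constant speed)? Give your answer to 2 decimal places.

Phase 1 (accelerating): v₀ = 0 m/s, a = 1.5 m/s².
v² = v₀² + 2aΔx = 0² + 2·1.5·14 = 42.0 → v = 6.48 m/s
t = (v − v₀)/a = (6.48 − 0)/1.5 = 4.32 s

Phase 2 (decelerating): v₀ = 6.48 m/s, a = -2.9 m/s².
v = v₀ + at = 6.48 + (-2.9)(1.5) = 2.13 m/s
Δx = v₀t + ½at² = 6.48·1.5 + 0.5·-2.9·1.5² = 6.46 m

Phase 3 (constant speed): v₀ = 2.13 m/s, a = 0 m/s².
v = v₀ + at = 2.13 + (0)(18.5) = 2.13 m/s
Δx = v₀t + ½at² = 2.13·18.5 + 0.5·0·18.5² = 39.4 m
Distance in phase 3 = 39.4 m

39.42 m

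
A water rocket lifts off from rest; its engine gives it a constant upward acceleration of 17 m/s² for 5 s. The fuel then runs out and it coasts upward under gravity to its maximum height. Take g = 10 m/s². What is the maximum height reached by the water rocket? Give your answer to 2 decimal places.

573.75 m

Phase 1 (powered ascent): v₀ = 0 m/s, a = 17 m/s².
v = v₀ + at = 0 + (17)(5) = 85.0 m/s
Δx = v₀t + ½at² = 0·5 + 0.5·17·5² = 212 m

Phase 2 (coasting upward): v₀ = 85.0 m/s, a = -10 m/s².
v = v₀ + at → t = (0 − 85.0) / -10 = 8.50 s
v² = v₀² + 2aΔx → Δx = (0² − 85.0²)/(2·-10) = 361 m
Maximum height = 212 + 361 = 574 m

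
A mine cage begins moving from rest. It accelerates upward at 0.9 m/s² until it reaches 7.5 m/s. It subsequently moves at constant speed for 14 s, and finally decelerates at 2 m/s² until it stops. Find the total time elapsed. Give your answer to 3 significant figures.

Phase 1 (accelerating): v₀ = 0 m/s, a = 0.9 m/s².
v = v₀ + at → t = (7.5 − 0) / 0.9 = 8.33 s
v² = v₀² + 2aΔx → Δx = (7.5² − 0²)/(2·0.9) = 31.2 m

Phase 2 (constant speed): v₀ = 7.50 m/s, a = 0 m/s².
v = v₀ + at = 7.50 + (0)(14) = 7.50 m/s
Δx = v₀t + ½at² = 7.50·14 + 0.5·0·14² = 105 m

Phase 3 (decelerating): v₀ = 7.50 m/s, a = -2 m/s².
v = v₀ + at → t = (0 − 7.50) / -2 = 3.75 s
v² = v₀² + 2aΔx → Δx = (0² − 7.50²)/(2·-2) = 14.1 m
Total time = 8.33 + 14.0 + 3.75 = 26.1 s

26.1 s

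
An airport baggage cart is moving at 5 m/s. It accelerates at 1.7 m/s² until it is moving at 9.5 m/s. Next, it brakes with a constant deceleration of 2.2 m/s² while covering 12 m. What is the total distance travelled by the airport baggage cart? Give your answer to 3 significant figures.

31.2 m

Phase 1 (accelerating): v₀ = 5.00 m/s, a = 1.7 m/s².
v = v₀ + at → t = (9.5 − 5.00) / 1.7 = 2.65 s
v² = v₀² + 2aΔx → Δx = (9.5² − 5.00²)/(2·1.7) = 19.2 m

Phase 2 (decelerating): v₀ = 9.50 m/s, a = -2.2 m/s².
v² = v₀² + 2aΔx = 9.50² + 2·-2.2·12 = 37.4 → v = 6.12 m/s
t = (v − v₀)/a = (6.12 − 9.50)/-2.2 = 1.54 s
Total distance = 19.2 + 12.0 = 31.2 m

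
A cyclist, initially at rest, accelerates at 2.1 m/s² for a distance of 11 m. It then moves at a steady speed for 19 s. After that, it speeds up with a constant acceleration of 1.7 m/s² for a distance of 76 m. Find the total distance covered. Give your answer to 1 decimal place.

Phase 1 (accelerating): v₀ = 0 m/s, a = 2.1 m/s².
v² = v₀² + 2aΔx = 0² + 2·2.1·11 = 46.2 → v = 6.80 m/s
t = (v − v₀)/a = (6.80 − 0)/2.1 = 3.24 s

Phase 2 (constant speed): v₀ = 6.80 m/s, a = 0 m/s².
v = v₀ + at = 6.80 + (0)(19) = 6.80 m/s
Δx = v₀t + ½at² = 6.80·19 + 0.5·0·19² = 129 m

Phase 3 (accelerating): v₀ = 6.80 m/s, a = 1.7 m/s².
v² = v₀² + 2aΔx = 6.80² + 2·1.7·76 = 305 → v = 17.5 m/s
t = (v − v₀)/a = (17.5 − 6.80)/1.7 = 6.27 s
Total distance = 11.0 + 129 + 76.0 = 216 m

216.1 m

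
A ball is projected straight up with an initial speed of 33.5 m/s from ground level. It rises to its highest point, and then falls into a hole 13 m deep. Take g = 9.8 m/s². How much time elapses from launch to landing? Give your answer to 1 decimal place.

Phase 1 (rising): v₀ = 33.5 m/s, a = -9.8 m/s².
v = v₀ + at → t = (0 − 33.5) / -9.8 = 3.42 s
v² = v₀² + 2aΔx → Δx = (0² − 33.5²)/(2·-9.8) = 57.3 m

Phase 2 (falling): v₀ = 0 m/s, a = -9.8 m/s².
Falls 70.3 m from rest: t = √(2·70.3/9.8) = 3.79 s; v = g·t = 37.1 m/s.
Total time = 3.42 + 3.79 = 7.20 s

7.2 s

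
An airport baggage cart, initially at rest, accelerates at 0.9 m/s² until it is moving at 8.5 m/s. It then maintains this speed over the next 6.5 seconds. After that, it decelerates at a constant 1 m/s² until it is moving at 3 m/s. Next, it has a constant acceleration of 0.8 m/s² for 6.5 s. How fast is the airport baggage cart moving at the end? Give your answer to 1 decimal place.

Phase 1 (accelerating): v₀ = 0 m/s, a = 0.9 m/s².
v = v₀ + at → t = (8.5 − 0) / 0.9 = 9.44 s
v² = v₀² + 2aΔx → Δx = (8.5² − 0²)/(2·0.9) = 40.1 m

Phase 2 (constant speed): v₀ = 8.50 m/s, a = 0 m/s².
v = v₀ + at = 8.50 + (0)(6.5) = 8.50 m/s
Δx = v₀t + ½at² = 8.50·6.5 + 0.5·0·6.5² = 55.2 m

Phase 3 (decelerating): v₀ = 8.50 m/s, a = -1 m/s².
v = v₀ + at → t = (3 − 8.50) / -1 = 5.50 s
v² = v₀² + 2aΔx → Δx = (3² − 8.50²)/(2·-1) = 31.6 m

Phase 4 (accelerating): v₀ = 3.00 m/s, a = 0.8 m/s².
v = v₀ + at = 3.00 + (0.8)(6.5) = 8.20 m/s
Δx = v₀t + ½at² = 3.00·6.5 + 0.5·0.8·6.5² = 36.4 m
Final speed = 8.20 m/s

8.2 m/s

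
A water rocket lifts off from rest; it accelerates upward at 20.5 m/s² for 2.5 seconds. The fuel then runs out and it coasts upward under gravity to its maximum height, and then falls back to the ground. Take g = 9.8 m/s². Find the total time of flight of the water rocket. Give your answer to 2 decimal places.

Phase 1 (powered ascent): v₀ = 0 m/s, a = 20.5 m/s².
v = v₀ + at = 0 + (20.5)(2.5) = 51.2 m/s
Δx = v₀t + ½at² = 0·2.5 + 0.5·20.5·2.5² = 64.1 m

Phase 2 (coasting upward): v₀ = 51.2 m/s, a = -9.8 m/s².
v = v₀ + at → t = (0 − 51.2) / -9.8 = 5.23 s
v² = v₀² + 2aΔx → Δx = (0² − 51.2²)/(2·-9.8) = 134 m

Phase 3 (free fall): v₀ = 0 m/s, a = -9.8 m/s².
Falls 198 m from rest: t = √(2·198/9.8) = 6.36 s; v = g·t = 62.3 m/s.
Total time = 2.50 + 5.23 + 6.36 = 14.1 s

14.09 s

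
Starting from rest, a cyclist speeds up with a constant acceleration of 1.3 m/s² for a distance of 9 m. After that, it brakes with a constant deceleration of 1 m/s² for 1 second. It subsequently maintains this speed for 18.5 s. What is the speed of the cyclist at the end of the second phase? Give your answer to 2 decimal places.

Phase 1 (accelerating): v₀ = 0 m/s, a = 1.3 m/s².
v² = v₀² + 2aΔx = 0² + 2·1.3·9 = 23.4 → v = 4.84 m/s
t = (v − v₀)/a = (4.84 − 0)/1.3 = 3.72 s

Phase 2 (decelerating): v₀ = 4.84 m/s, a = -1 m/s².
v = v₀ + at = 4.84 + (-1)(1) = 3.84 m/s
Δx = v₀t + ½at² = 4.84·1 + 0.5·-1·1² = 4.34 m
Speed at end of phase 2 = 3.84 m/s

3.84 m/s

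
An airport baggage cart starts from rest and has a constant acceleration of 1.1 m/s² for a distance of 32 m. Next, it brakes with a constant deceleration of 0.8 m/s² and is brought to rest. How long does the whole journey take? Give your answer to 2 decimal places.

18.12 s

Phase 1 (accelerating): v₀ = 0 m/s, a = 1.1 m/s².
v² = v₀² + 2aΔx = 0² + 2·1.1·32 = 70.4 → v = 8.39 m/s
t = (v − v₀)/a = (8.39 − 0)/1.1 = 7.63 s

Phase 2 (decelerating): v₀ = 8.39 m/s, a = -0.8 m/s².
v = v₀ + at → t = (0 − 8.39) / -0.8 = 10.5 s
v² = v₀² + 2aΔx → Δx = (0² − 8.39²)/(2·-0.8) = 44.0 m
Total time = 7.63 + 10.5 = 18.1 s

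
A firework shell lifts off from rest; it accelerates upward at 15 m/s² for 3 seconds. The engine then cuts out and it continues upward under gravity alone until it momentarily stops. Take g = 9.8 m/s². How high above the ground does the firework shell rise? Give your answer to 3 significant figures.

171 m

Phase 1 (powered ascent): v₀ = 0 m/s, a = 15 m/s².
v = v₀ + at = 0 + (15)(3) = 45.0 m/s
Δx = v₀t + ½at² = 0·3 + 0.5·15·3² = 67.5 m

Phase 2 (coasting upward): v₀ = 45.0 m/s, a = -9.8 m/s².
v = v₀ + at → t = (0 − 45.0) / -9.8 = 4.59 s
v² = v₀² + 2aΔx → Δx = (0² − 45.0²)/(2·-9.8) = 103 m
Maximum height = 67.5 + 103 = 171 m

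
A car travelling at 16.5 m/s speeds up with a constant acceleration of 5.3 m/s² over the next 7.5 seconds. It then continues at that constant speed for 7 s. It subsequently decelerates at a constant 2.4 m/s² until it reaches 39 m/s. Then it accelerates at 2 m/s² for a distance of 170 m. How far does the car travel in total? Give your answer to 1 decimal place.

Phase 1 (accelerating): v₀ = 16.5 m/s, a = 5.3 m/s².
v = v₀ + at = 16.5 + (5.3)(7.5) = 56.2 m/s
Δx = v₀t + ½at² = 16.5·7.5 + 0.5·5.3·7.5² = 273 m

Phase 2 (constant speed): v₀ = 56.2 m/s, a = 0 m/s².
v = v₀ + at = 56.2 + (0)(7) = 56.2 m/s
Δx = v₀t + ½at² = 56.2·7 + 0.5·0·7² = 394 m

Phase 3 (decelerating): v₀ = 56.2 m/s, a = -2.4 m/s².
v = v₀ + at → t = (39 − 56.2) / -2.4 = 7.19 s
v² = v₀² + 2aΔx → Δx = (39² − 56.2²)/(2·-2.4) = 342 m

Phase 4 (accelerating): v₀ = 39.0 m/s, a = 2 m/s².
v² = v₀² + 2aΔx = 39.0² + 2·2·170 = 2200 → v = 46.9 m/s
t = (v − v₀)/a = (46.9 − 39.0)/2 = 3.96 s
Total distance = 273 + 394 + 342 + 170 = 1180 m

1178.9 m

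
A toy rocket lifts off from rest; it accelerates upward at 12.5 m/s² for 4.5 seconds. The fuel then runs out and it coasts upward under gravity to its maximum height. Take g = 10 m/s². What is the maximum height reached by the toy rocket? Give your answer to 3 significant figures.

Phase 1 (powered ascent): v₀ = 0 m/s, a = 12.5 m/s².
v = v₀ + at = 0 + (12.5)(4.5) = 56.2 m/s
Δx = v₀t + ½at² = 0·4.5 + 0.5·12.5·4.5² = 127 m

Phase 2 (coasting upward): v₀ = 56.2 m/s, a = -10 m/s².
v = v₀ + at → t = (0 − 56.2) / -10 = 5.62 s
v² = v₀² + 2aΔx → Δx = (0² − 56.2²)/(2·-10) = 158 m
Maximum height = 127 + 158 = 285 m

285 m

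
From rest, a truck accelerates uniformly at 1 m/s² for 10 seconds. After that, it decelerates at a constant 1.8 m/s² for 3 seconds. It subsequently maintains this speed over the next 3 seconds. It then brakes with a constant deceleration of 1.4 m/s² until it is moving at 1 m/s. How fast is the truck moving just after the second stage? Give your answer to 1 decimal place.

4.6 m/s

Phase 1 (accelerating): v₀ = 0 m/s, a = 1 m/s².
v = v₀ + at = 0 + (1)(10) = 10.0 m/s
Δx = v₀t + ½at² = 0·10 + 0.5·1·10² = 50.0 m

Phase 2 (decelerating): v₀ = 10.0 m/s, a = -1.8 m/s².
v = v₀ + at = 10.0 + (-1.8)(3) = 4.60 m/s
Δx = v₀t + ½at² = 10.0·3 + 0.5·-1.8·3² = 21.9 m
Speed at end of phase 2 = 4.60 m/s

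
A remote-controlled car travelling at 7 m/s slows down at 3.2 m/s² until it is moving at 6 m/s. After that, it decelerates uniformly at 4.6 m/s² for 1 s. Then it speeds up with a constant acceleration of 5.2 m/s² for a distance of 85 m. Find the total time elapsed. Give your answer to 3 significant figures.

6.77 s

Phase 1 (decelerating): v₀ = 7.00 m/s, a = -3.2 m/s².
v = v₀ + at → t = (6 − 7.00) / -3.2 = 0.312 s
v² = v₀² + 2aΔx → Δx = (6² − 7.00²)/(2·-3.2) = 2.03 m

Phase 2 (decelerating): v₀ = 6.00 m/s, a = -4.6 m/s².
v = v₀ + at = 6.00 + (-4.6)(1) = 1.40 m/s
Δx = v₀t + ½at² = 6.00·1 + 0.5·-4.6·1² = 3.70 m

Phase 3 (accelerating): v₀ = 1.40 m/s, a = 5.2 m/s².
v² = v₀² + 2aΔx = 1.40² + 2·5.2·85 = 886 → v = 29.8 m/s
t = (v − v₀)/a = (29.8 − 1.40)/5.2 = 5.45 s
Total time = 0.312 + 1.00 + 5.45 = 6.77 s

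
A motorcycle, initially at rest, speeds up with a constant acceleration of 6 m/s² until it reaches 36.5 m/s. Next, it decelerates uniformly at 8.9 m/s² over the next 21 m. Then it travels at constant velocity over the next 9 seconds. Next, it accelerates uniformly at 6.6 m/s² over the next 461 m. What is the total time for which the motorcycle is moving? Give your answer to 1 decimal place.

23.7 s

Phase 1 (accelerating): v₀ = 0 m/s, a = 6 m/s².
v = v₀ + at → t = (36.5 − 0) / 6 = 6.08 s
v² = v₀² + 2aΔx → Δx = (36.5² − 0²)/(2·6) = 111 m

Phase 2 (decelerating): v₀ = 36.5 m/s, a = -8.9 m/s².
v² = v₀² + 2aΔx = 36.5² + 2·-8.9·21 = 958 → v = 31.0 m/s
t = (v − v₀)/a = (31.0 − 36.5)/-8.9 = 0.623 s

Phase 3 (constant speed): v₀ = 31.0 m/s, a = 0 m/s².
v = v₀ + at = 31.0 + (0)(9) = 31.0 m/s
Δx = v₀t + ½at² = 31.0·9 + 0.5·0·9² = 279 m

Phase 4 (accelerating): v₀ = 31.0 m/s, a = 6.6 m/s².
v² = v₀² + 2aΔx = 31.0² + 2·6.6·461 = 7040 → v = 83.9 m/s
t = (v − v₀)/a = (83.9 − 31.0)/6.6 = 8.03 s
Total time = 6.08 + 0.623 + 9.00 + 8.03 = 23.7 s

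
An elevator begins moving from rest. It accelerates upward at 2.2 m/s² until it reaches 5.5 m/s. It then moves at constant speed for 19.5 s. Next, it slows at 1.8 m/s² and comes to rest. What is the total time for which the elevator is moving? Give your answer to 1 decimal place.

Phase 1 (accelerating): v₀ = 0 m/s, a = 2.2 m/s².
v = v₀ + at → t = (5.5 − 0) / 2.2 = 2.50 s
v² = v₀² + 2aΔx → Δx = (5.5² − 0²)/(2·2.2) = 6.87 m

Phase 2 (constant speed): v₀ = 5.50 m/s, a = 0 m/s².
v = v₀ + at = 5.50 + (0)(19.5) = 5.50 m/s
Δx = v₀t + ½at² = 5.50·19.5 + 0.5·0·19.5² = 107 m

Phase 3 (decelerating): v₀ = 5.50 m/s, a = -1.8 m/s².
v = v₀ + at → t = (0 − 5.50) / -1.8 = 3.06 s
v² = v₀² + 2aΔx → Δx = (0² − 5.50²)/(2·-1.8) = 8.40 m
Total time = 2.50 + 19.5 + 3.06 = 25.1 s

25.1 s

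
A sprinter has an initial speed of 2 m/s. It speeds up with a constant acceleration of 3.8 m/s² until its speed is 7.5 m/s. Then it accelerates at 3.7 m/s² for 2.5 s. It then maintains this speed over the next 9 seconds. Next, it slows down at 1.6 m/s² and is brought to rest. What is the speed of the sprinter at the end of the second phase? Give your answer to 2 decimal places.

16.75 m/s

Phase 1 (accelerating): v₀ = 2.00 m/s, a = 3.8 m/s².
v = v₀ + at → t = (7.5 − 2.00) / 3.8 = 1.45 s
v² = v₀² + 2aΔx → Δx = (7.5² − 2.00²)/(2·3.8) = 6.88 m

Phase 2 (accelerating): v₀ = 7.50 m/s, a = 3.7 m/s².
v = v₀ + at = 7.50 + (3.7)(2.5) = 16.8 m/s
Δx = v₀t + ½at² = 7.50·2.5 + 0.5·3.7·2.5² = 30.3 m
Speed at end of phase 2 = 16.8 m/s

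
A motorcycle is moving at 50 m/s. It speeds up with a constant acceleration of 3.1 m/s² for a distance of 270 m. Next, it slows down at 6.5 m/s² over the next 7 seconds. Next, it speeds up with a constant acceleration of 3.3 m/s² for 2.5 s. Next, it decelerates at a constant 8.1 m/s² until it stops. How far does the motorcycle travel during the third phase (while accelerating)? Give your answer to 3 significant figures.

58.1 m

Phase 1 (accelerating): v₀ = 50.0 m/s, a = 3.1 m/s².
v² = v₀² + 2aΔx = 50.0² + 2·3.1·270 = 4170 → v = 64.6 m/s
t = (v − v₀)/a = (64.6 − 50.0)/3.1 = 4.71 s

Phase 2 (decelerating): v₀ = 64.6 m/s, a = -6.5 m/s².
v = v₀ + at = 64.6 + (-6.5)(7) = 19.1 m/s
Δx = v₀t + ½at² = 64.6·7 + 0.5·-6.5·7² = 293 m

Phase 3 (accelerating): v₀ = 19.1 m/s, a = 3.3 m/s².
v = v₀ + at = 19.1 + (3.3)(2.5) = 27.4 m/s
Δx = v₀t + ½at² = 19.1·2.5 + 0.5·3.3·2.5² = 58.1 m
Distance in phase 3 = 58.1 m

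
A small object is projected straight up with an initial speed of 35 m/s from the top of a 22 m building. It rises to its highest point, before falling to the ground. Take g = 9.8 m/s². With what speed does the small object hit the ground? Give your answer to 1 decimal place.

Phase 1 (rising): v₀ = 35.0 m/s, a = -9.8 m/s².
v = v₀ + at → t = (0 − 35.0) / -9.8 = 3.57 s
v² = v₀² + 2aΔx → Δx = (0² − 35.0²)/(2·-9.8) = 62.5 m

Phase 2 (falling): v₀ = 0 m/s, a = -9.8 m/s².
Falls 84.5 m from rest: t = √(2·84.5/9.8) = 4.15 s; v = g·t = 40.7 m/s.
Final speed = 40.7 m/s

40.7 m/s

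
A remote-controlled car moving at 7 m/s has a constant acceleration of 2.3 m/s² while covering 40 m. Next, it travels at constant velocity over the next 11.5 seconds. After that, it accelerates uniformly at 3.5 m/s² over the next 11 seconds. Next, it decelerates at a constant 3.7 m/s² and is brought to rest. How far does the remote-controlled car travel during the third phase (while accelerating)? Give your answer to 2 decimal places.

379.66 m

Phase 1 (accelerating): v₀ = 7.00 m/s, a = 2.3 m/s².
v² = v₀² + 2aΔx = 7.00² + 2·2.3·40 = 233 → v = 15.3 m/s
t = (v − v₀)/a = (15.3 − 7.00)/2.3 = 3.59 s

Phase 2 (constant speed): v₀ = 15.3 m/s, a = 0 m/s².
v = v₀ + at = 15.3 + (0)(11.5) = 15.3 m/s
Δx = v₀t + ½at² = 15.3·11.5 + 0.5·0·11.5² = 176 m

Phase 3 (accelerating): v₀ = 15.3 m/s, a = 3.5 m/s².
v = v₀ + at = 15.3 + (3.5)(11) = 53.8 m/s
Δx = v₀t + ½at² = 15.3·11 + 0.5·3.5·11² = 380 m
Distance in phase 3 = 380 m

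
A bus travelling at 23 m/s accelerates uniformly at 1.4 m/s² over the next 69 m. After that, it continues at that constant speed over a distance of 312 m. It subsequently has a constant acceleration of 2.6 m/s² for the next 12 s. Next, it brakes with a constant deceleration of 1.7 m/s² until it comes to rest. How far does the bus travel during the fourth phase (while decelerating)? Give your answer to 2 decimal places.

991.93 m

Phase 1 (accelerating): v₀ = 23.0 m/s, a = 1.4 m/s².
v² = v₀² + 2aΔx = 23.0² + 2·1.4·69 = 722 → v = 26.9 m/s
t = (v − v₀)/a = (26.9 − 23.0)/1.4 = 2.77 s

Phase 2 (constant speed): v₀ = 26.9 m/s, a = 0 m/s².
Constant speed: t = d/v = 312/26.9 = 11.6 s

Phase 3 (accelerating): v₀ = 26.9 m/s, a = 2.6 m/s².
v = v₀ + at = 26.9 + (2.6)(12) = 58.1 m/s
Δx = v₀t + ½at² = 26.9·12 + 0.5·2.6·12² = 510 m

Phase 4 (decelerating): v₀ = 58.1 m/s, a = -1.7 m/s².
v = v₀ + at → t = (0 − 58.1) / -1.7 = 34.2 s
v² = v₀² + 2aΔx → Δx = (0² − 58.1²)/(2·-1.7) = 992 m
Distance in phase 4 = 992 m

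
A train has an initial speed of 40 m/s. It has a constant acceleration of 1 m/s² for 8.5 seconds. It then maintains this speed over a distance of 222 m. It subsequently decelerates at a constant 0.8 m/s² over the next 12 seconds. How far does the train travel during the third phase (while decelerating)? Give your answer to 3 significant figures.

Phase 1 (accelerating): v₀ = 40.0 m/s, a = 1 m/s².
v = v₀ + at = 40.0 + (1)(8.5) = 48.5 m/s
Δx = v₀t + ½at² = 40.0·8.5 + 0.5·1·8.5² = 376 m

Phase 2 (constant speed): v₀ = 48.5 m/s, a = 0 m/s².
Constant speed: t = d/v = 222/48.5 = 4.58 s

Phase 3 (decelerating): v₀ = 48.5 m/s, a = -0.8 m/s².
v = v₀ + at = 48.5 + (-0.8)(12) = 38.9 m/s
Δx = v₀t + ½at² = 48.5·12 + 0.5·-0.8·12² = 524 m
Distance in phase 3 = 524 m

524 m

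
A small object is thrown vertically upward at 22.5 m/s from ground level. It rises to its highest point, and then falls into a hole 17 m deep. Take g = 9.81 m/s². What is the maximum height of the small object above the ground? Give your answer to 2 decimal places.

Phase 1 (rising): v₀ = 22.5 m/s, a = -9.81 m/s².
v = v₀ + at → t = (0 − 22.5) / -9.81 = 2.29 s
v² = v₀² + 2aΔx → Δx = (0² − 22.5²)/(2·-9.81) = 25.8 m
Maximum height = 25.8 m

25.80 m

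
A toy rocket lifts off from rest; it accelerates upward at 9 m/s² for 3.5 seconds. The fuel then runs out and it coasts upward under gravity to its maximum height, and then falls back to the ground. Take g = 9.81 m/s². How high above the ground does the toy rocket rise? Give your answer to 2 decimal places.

105.70 m

Phase 1 (powered ascent): v₀ = 0 m/s, a = 9 m/s².
v = v₀ + at = 0 + (9)(3.5) = 31.5 m/s
Δx = v₀t + ½at² = 0·3.5 + 0.5·9·3.5² = 55.1 m

Phase 2 (coasting upward): v₀ = 31.5 m/s, a = -9.81 m/s².
v = v₀ + at → t = (0 − 31.5) / -9.81 = 3.21 s
v² = v₀² + 2aΔx → Δx = (0² − 31.5²)/(2·-9.81) = 50.6 m
Maximum height = 55.1 + 50.6 = 106 m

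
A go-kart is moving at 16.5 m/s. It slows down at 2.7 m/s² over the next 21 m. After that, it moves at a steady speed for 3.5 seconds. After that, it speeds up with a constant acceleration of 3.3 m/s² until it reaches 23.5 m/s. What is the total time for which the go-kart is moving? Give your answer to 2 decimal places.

Phase 1 (decelerating): v₀ = 16.5 m/s, a = -2.7 m/s².
v² = v₀² + 2aΔx = 16.5² + 2·-2.7·21 = 159 → v = 12.6 m/s
t = (v − v₀)/a = (12.6 − 16.5)/-2.7 = 1.44 s

Phase 2 (constant speed): v₀ = 12.6 m/s, a = 0 m/s².
v = v₀ + at = 12.6 + (0)(3.5) = 12.6 m/s
Δx = v₀t + ½at² = 12.6·3.5 + 0.5·0·3.5² = 44.1 m

Phase 3 (accelerating): v₀ = 12.6 m/s, a = 3.3 m/s².
v = v₀ + at → t = (23.5 − 12.6) / 3.3 = 3.30 s
v² = v₀² + 2aΔx → Δx = (23.5² − 12.6²)/(2·3.3) = 59.6 m
Total time = 1.44 + 3.50 + 3.30 = 8.25 s

8.25 s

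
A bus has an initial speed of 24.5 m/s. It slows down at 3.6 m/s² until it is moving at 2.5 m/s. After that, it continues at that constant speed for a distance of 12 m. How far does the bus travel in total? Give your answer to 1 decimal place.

Phase 1 (decelerating): v₀ = 24.5 m/s, a = -3.6 m/s².
v = v₀ + at → t = (2.5 − 24.5) / -3.6 = 6.11 s
v² = v₀² + 2aΔx → Δx = (2.5² − 24.5²)/(2·-3.6) = 82.5 m

Phase 2 (constant speed): v₀ = 2.50 m/s, a = 0 m/s².
Constant speed: t = d/v = 12/2.50 = 4.80 s
Total distance = 82.5 + 12.0 = 94.5 m

94.5 m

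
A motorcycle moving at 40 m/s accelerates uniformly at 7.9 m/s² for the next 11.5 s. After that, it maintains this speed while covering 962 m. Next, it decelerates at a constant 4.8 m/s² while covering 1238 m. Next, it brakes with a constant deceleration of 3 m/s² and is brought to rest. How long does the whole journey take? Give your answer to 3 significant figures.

Phase 1 (accelerating): v₀ = 40.0 m/s, a = 7.9 m/s².
v = v₀ + at = 40.0 + (7.9)(11.5) = 131 m/s
Δx = v₀t + ½at² = 40.0·11.5 + 0.5·7.9·11.5² = 982 m

Phase 2 (constant speed): v₀ = 131 m/s, a = 0 m/s².
Constant speed: t = d/v = 962/131 = 7.35 s

Phase 3 (decelerating): v₀ = 131 m/s, a = -4.8 m/s².
v² = v₀² + 2aΔx = 131² + 2·-4.8·1238 = 5240 → v = 72.4 m/s
t = (v − v₀)/a = (72.4 − 131)/-4.8 = 12.2 s

Phase 4 (decelerating): v₀ = 72.4 m/s, a = -3 m/s².
v = v₀ + at → t = (0 − 72.4) / -3 = 24.1 s
v² = v₀² + 2aΔx → Δx = (0² − 72.4²)/(2·-3) = 873 m
Total time = 11.5 + 7.35 + 12.2 + 24.1 = 55.2 s

55.2 s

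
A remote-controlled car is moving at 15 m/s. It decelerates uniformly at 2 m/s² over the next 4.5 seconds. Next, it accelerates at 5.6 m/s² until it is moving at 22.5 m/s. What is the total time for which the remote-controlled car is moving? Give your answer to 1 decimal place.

7.4 s

Phase 1 (decelerating): v₀ = 15.0 m/s, a = -2 m/s².
v = v₀ + at = 15.0 + (-2)(4.5) = 6.00 m/s
Δx = v₀t + ½at² = 15.0·4.5 + 0.5·-2·4.5² = 47.2 m

Phase 2 (accelerating): v₀ = 6.00 m/s, a = 5.6 m/s².
v = v₀ + at → t = (22.5 − 6.00) / 5.6 = 2.95 s
v² = v₀² + 2aΔx → Δx = (22.5² − 6.00²)/(2·5.6) = 42.0 m
Total time = 4.50 + 2.95 = 7.45 s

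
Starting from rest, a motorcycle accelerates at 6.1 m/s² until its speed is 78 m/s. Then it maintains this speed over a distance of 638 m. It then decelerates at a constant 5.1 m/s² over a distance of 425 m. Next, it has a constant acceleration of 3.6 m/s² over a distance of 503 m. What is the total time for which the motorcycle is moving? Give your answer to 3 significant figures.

36.8 s

Phase 1 (accelerating): v₀ = 0 m/s, a = 6.1 m/s².
v = v₀ + at → t = (78 − 0) / 6.1 = 12.8 s
v² = v₀² + 2aΔx → Δx = (78² − 0²)/(2·6.1) = 499 m

Phase 2 (constant speed): v₀ = 78.0 m/s, a = 0 m/s².
Constant speed: t = d/v = 638/78.0 = 8.18 s

Phase 3 (decelerating): v₀ = 78.0 m/s, a = -5.1 m/s².
v² = v₀² + 2aΔx = 78.0² + 2·-5.1·425 = 1750 → v = 41.8 m/s
t = (v − v₀)/a = (41.8 − 78.0)/-5.1 = 7.09 s

Phase 4 (accelerating): v₀ = 41.8 m/s, a = 3.6 m/s².
v² = v₀² + 2aΔx = 41.8² + 2·3.6·503 = 5370 → v = 73.3 m/s
t = (v − v₀)/a = (73.3 − 41.8)/3.6 = 8.74 s
Total time = 12.8 + 8.18 + 7.09 + 8.74 = 36.8 s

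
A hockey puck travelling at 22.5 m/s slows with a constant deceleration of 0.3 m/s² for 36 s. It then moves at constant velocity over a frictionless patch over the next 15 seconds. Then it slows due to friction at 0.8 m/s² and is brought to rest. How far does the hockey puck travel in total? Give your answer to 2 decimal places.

Phase 1 (decelerating): v₀ = 22.5 m/s, a = -0.3 m/s².
v = v₀ + at = 22.5 + (-0.3)(36) = 11.7 m/s
Δx = v₀t + ½at² = 22.5·36 + 0.5·-0.3·36² = 616 m

Phase 2 (constant speed): v₀ = 11.7 m/s, a = 0 m/s².
v = v₀ + at = 11.7 + (0)(15) = 11.7 m/s
Δx = v₀t + ½at² = 11.7·15 + 0.5·0·15² = 176 m

Phase 3 (decelerating): v₀ = 11.7 m/s, a = -0.8 m/s².
v = v₀ + at → t = (0 − 11.7) / -0.8 = 14.6 s
v² = v₀² + 2aΔx → Δx = (0² − 11.7²)/(2·-0.8) = 85.6 m
Total distance = 616 + 176 + 85.6 = 877 m

876.66 m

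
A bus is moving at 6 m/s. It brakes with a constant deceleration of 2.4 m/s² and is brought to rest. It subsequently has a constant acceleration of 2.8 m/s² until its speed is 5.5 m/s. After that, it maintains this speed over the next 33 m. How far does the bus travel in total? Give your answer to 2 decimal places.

45.90 m

Phase 1 (decelerating): v₀ = 6.00 m/s, a = -2.4 m/s².
v = v₀ + at → t = (0 − 6.00) / -2.4 = 2.50 s
v² = v₀² + 2aΔx → Δx = (0² − 6.00²)/(2·-2.4) = 7.50 m

Phase 2 (accelerating): v₀ = 0 m/s, a = 2.8 m/s².
v = v₀ + at → t = (5.5 − 0) / 2.8 = 1.96 s
v² = v₀² + 2aΔx → Δx = (5.5² − 0²)/(2·2.8) = 5.40 m

Phase 3 (constant speed): v₀ = 5.50 m/s, a = 0 m/s².
Constant speed: t = d/v = 33/5.50 = 6.00 s
Total distance = 7.50 + 5.40 + 33.0 = 45.9 m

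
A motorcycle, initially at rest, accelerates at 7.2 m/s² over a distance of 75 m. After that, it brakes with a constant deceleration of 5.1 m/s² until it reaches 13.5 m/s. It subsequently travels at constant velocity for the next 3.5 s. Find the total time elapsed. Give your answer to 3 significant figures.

Phase 1 (accelerating): v₀ = 0 m/s, a = 7.2 m/s².
v² = v₀² + 2aΔx = 0² + 2·7.2·75 = 1080 → v = 32.9 m/s
t = (v − v₀)/a = (32.9 − 0)/7.2 = 4.56 s

Phase 2 (decelerating): v₀ = 32.9 m/s, a = -5.1 m/s².
v = v₀ + at → t = (13.5 − 32.9) / -5.1 = 3.80 s
v² = v₀² + 2aΔx → Δx = (13.5² − 32.9²)/(2·-5.1) = 88.0 m

Phase 3 (constant speed): v₀ = 13.5 m/s, a = 0 m/s².
v = v₀ + at = 13.5 + (0)(3.5) = 13.5 m/s
Δx = v₀t + ½at² = 13.5·3.5 + 0.5·0·3.5² = 47.2 m
Total time = 4.56 + 3.80 + 3.50 = 11.9 s

11.9 s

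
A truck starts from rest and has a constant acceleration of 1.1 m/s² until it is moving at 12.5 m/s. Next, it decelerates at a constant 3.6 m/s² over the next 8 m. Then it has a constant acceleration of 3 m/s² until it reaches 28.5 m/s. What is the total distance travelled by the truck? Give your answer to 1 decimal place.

198.0 m

Phase 1 (accelerating): v₀ = 0 m/s, a = 1.1 m/s².
v = v₀ + at → t = (12.5 − 0) / 1.1 = 11.4 s
v² = v₀² + 2aΔx → Δx = (12.5² − 0²)/(2·1.1) = 71.0 m

Phase 2 (decelerating): v₀ = 12.5 m/s, a = -3.6 m/s².
v² = v₀² + 2aΔx = 12.5² + 2·-3.6·8 = 98.7 → v = 9.93 m/s
t = (v − v₀)/a = (9.93 − 12.5)/-3.6 = 0.713 s

Phase 3 (accelerating): v₀ = 9.93 m/s, a = 3 m/s².
v = v₀ + at → t = (28.5 − 9.93) / 3 = 6.19 s
v² = v₀² + 2aΔx → Δx = (28.5² − 9.93²)/(2·3) = 119 m
Total distance = 71.0 + 8.00 + 119 = 198 m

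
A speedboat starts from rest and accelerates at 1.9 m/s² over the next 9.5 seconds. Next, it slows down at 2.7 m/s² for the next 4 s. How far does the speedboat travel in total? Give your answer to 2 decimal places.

Phase 1 (accelerating): v₀ = 0 m/s, a = 1.9 m/s².
v = v₀ + at = 0 + (1.9)(9.5) = 18.1 m/s
Δx = v₀t + ½at² = 0·9.5 + 0.5·1.9·9.5² = 85.7 m

Phase 2 (decelerating): v₀ = 18.1 m/s, a = -2.7 m/s².
v = v₀ + at = 18.1 + (-2.7)(4) = 7.25 m/s
Δx = v₀t + ½at² = 18.1·4 + 0.5·-2.7·4² = 50.6 m
Total distance = 85.7 + 50.6 = 136 m

136.34 m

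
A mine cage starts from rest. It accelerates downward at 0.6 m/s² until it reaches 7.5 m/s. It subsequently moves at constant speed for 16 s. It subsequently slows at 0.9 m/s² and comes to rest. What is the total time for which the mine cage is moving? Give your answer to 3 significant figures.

Phase 1 (accelerating): v₀ = 0 m/s, a = 0.6 m/s².
v = v₀ + at → t = (7.5 − 0) / 0.6 = 12.5 s
v² = v₀² + 2aΔx → Δx = (7.5² − 0²)/(2·0.6) = 46.9 m

Phase 2 (constant speed): v₀ = 7.50 m/s, a = 0 m/s².
v = v₀ + at = 7.50 + (0)(16) = 7.50 m/s
Δx = v₀t + ½at² = 7.50·16 + 0.5·0·16² = 120 m

Phase 3 (decelerating): v₀ = 7.50 m/s, a = -0.9 m/s².
v = v₀ + at → t = (0 − 7.50) / -0.9 = 8.33 s
v² = v₀² + 2aΔx → Δx = (0² − 7.50²)/(2·-0.9) = 31.2 m
Total time = 12.5 + 16.0 + 8.33 = 36.8 s

36.8 s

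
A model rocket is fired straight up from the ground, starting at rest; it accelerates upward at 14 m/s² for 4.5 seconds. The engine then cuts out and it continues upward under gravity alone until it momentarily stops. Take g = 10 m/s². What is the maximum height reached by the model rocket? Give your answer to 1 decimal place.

Phase 1 (powered ascent): v₀ = 0 m/s, a = 14 m/s².
v = v₀ + at = 0 + (14)(4.5) = 63.0 m/s
Δx = v₀t + ½at² = 0·4.5 + 0.5·14·4.5² = 142 m

Phase 2 (coasting upward): v₀ = 63.0 m/s, a = -10 m/s².
v = v₀ + at → t = (0 − 63.0) / -10 = 6.30 s
v² = v₀² + 2aΔx → Δx = (0² − 63.0²)/(2·-10) = 198 m
Maximum height = 142 + 198 = 340 m

340.2 m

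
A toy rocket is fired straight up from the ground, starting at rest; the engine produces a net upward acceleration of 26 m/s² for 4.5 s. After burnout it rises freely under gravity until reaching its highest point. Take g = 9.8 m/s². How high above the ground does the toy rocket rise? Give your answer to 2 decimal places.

961.67 m

Phase 1 (powered ascent): v₀ = 0 m/s, a = 26 m/s².
v = v₀ + at = 0 + (26)(4.5) = 117 m/s
Δx = v₀t + ½at² = 0·4.5 + 0.5·26·4.5² = 263 m

Phase 2 (coasting upward): v₀ = 117 m/s, a = -9.8 m/s².
v = v₀ + at → t = (0 − 117) / -9.8 = 11.9 s
v² = v₀² + 2aΔx → Δx = (0² − 117²)/(2·-9.8) = 698 m
Maximum height = 263 + 698 = 962 m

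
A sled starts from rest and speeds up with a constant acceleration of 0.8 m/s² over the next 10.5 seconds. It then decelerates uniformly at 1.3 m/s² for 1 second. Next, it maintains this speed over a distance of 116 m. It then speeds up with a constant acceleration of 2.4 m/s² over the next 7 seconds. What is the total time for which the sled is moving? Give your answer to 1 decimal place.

Phase 1 (accelerating): v₀ = 0 m/s, a = 0.8 m/s².
v = v₀ + at = 0 + (0.8)(10.5) = 8.40 m/s
Δx = v₀t + ½at² = 0·10.5 + 0.5·0.8·10.5² = 44.1 m

Phase 2 (decelerating): v₀ = 8.40 m/s, a = -1.3 m/s².
v = v₀ + at = 8.40 + (-1.3)(1) = 7.10 m/s
Δx = v₀t + ½at² = 8.40·1 + 0.5·-1.3·1² = 7.75 m

Phase 3 (constant speed): v₀ = 7.10 m/s, a = 0 m/s².
Constant speed: t = d/v = 116/7.10 = 16.3 s

Phase 4 (accelerating): v₀ = 7.10 m/s, a = 2.4 m/s².
v = v₀ + at = 7.10 + (2.4)(7) = 23.9 m/s
Δx = v₀t + ½at² = 7.10·7 + 0.5·2.4·7² = 108 m
Total time = 10.5 + 1.00 + 16.3 + 7.00 = 34.8 s

34.8 s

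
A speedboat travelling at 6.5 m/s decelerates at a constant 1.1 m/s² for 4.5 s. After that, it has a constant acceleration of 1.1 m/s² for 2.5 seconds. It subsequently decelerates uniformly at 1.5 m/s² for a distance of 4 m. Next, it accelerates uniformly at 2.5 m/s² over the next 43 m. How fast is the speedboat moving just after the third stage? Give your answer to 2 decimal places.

Phase 1 (decelerating): v₀ = 6.50 m/s, a = -1.1 m/s².
v = v₀ + at = 6.50 + (-1.1)(4.5) = 1.55 m/s
Δx = v₀t + ½at² = 6.50·4.5 + 0.5·-1.1·4.5² = 18.1 m

Phase 2 (accelerating): v₀ = 1.55 m/s, a = 1.1 m/s².
v = v₀ + at = 1.55 + (1.1)(2.5) = 4.30 m/s
Δx = v₀t + ½at² = 1.55·2.5 + 0.5·1.1·2.5² = 7.31 m

Phase 3 (decelerating): v₀ = 4.30 m/s, a = -1.5 m/s².
v² = v₀² + 2aΔx = 4.30² + 2·-1.5·4 = 6.49 → v = 2.55 m/s
t = (v − v₀)/a = (2.55 − 4.30)/-1.5 = 1.17 s
Speed at end of phase 3 = 2.55 m/s

2.55 m/s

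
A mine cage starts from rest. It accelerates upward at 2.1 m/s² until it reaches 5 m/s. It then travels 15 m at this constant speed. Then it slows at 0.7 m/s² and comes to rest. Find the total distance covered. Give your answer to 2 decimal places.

Phase 1 (accelerating): v₀ = 0 m/s, a = 2.1 m/s².
v = v₀ + at → t = (5 − 0) / 2.1 = 2.38 s
v² = v₀² + 2aΔx → Δx = (5² − 0²)/(2·2.1) = 5.95 m

Phase 2 (constant speed): v₀ = 5.00 m/s, a = 0 m/s².
Constant speed: t = d/v = 15/5.00 = 3.00 s

Phase 3 (decelerating): v₀ = 5.00 m/s, a = -0.7 m/s².
v = v₀ + at → t = (0 − 5.00) / -0.7 = 7.14 s
v² = v₀² + 2aΔx → Δx = (0² − 5.00²)/(2·-0.7) = 17.9 m
Total distance = 5.95 + 15.0 + 17.9 = 38.8 m

38.81 m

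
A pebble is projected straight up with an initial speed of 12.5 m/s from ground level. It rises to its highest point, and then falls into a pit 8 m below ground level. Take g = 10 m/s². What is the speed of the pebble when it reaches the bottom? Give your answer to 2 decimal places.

17.78 m/s

Phase 1 (rising): v₀ = 12.5 m/s, a = -10 m/s².
v = v₀ + at → t = (0 − 12.5) / -10 = 1.25 s
v² = v₀² + 2aΔx → Δx = (0² − 12.5²)/(2·-10) = 7.81 m

Phase 2 (falling): v₀ = 0 m/s, a = -10 m/s².
Falls 15.8 m from rest: t = √(2·15.8/10) = 1.78 s; v = g·t = 17.8 m/s.
Final speed = 17.8 m/s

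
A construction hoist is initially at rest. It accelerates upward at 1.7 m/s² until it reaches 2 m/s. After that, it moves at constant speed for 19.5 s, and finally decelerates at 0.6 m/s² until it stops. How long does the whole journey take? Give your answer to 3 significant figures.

24.0 s

Phase 1 (accelerating): v₀ = 0 m/s, a = 1.7 m/s².
v = v₀ + at → t = (2 − 0) / 1.7 = 1.18 s
v² = v₀² + 2aΔx → Δx = (2² − 0²)/(2·1.7) = 1.18 m

Phase 2 (constant speed): v₀ = 2.00 m/s, a = 0 m/s².
v = v₀ + at = 2.00 + (0)(19.5) = 2.00 m/s
Δx = v₀t + ½at² = 2.00·19.5 + 0.5·0·19.5² = 39.0 m

Phase 3 (decelerating): v₀ = 2.00 m/s, a = -0.6 m/s².
v = v₀ + at → t = (0 − 2.00) / -0.6 = 3.33 s
v² = v₀² + 2aΔx → Δx = (0² − 2.00²)/(2·-0.6) = 3.33 m
Total time = 1.18 + 19.5 + 3.33 = 24.0 s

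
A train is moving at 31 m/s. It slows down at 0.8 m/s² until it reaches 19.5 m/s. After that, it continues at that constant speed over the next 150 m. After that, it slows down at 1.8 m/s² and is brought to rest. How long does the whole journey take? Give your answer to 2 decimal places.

Phase 1 (decelerating): v₀ = 31.0 m/s, a = -0.8 m/s².
v = v₀ + at → t = (19.5 − 31.0) / -0.8 = 14.4 s
v² = v₀² + 2aΔx → Δx = (19.5² − 31.0²)/(2·-0.8) = 363 m

Phase 2 (constant speed): v₀ = 19.5 m/s, a = 0 m/s².
Constant speed: t = d/v = 150/19.5 = 7.69 s

Phase 3 (decelerating): v₀ = 19.5 m/s, a = -1.8 m/s².
v = v₀ + at → t = (0 − 19.5) / -1.8 = 10.8 s
v² = v₀² + 2aΔx → Δx = (0² − 19.5²)/(2·-1.8) = 106 m
Total time = 14.4 + 7.69 + 10.8 = 32.9 s

32.90 s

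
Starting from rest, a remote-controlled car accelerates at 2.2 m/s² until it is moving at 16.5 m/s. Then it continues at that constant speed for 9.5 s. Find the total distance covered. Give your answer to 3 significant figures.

219 m

Phase 1 (accelerating): v₀ = 0 m/s, a = 2.2 m/s².
v = v₀ + at → t = (16.5 − 0) / 2.2 = 7.50 s
v² = v₀² + 2aΔx → Δx = (16.5² − 0²)/(2·2.2) = 61.9 m

Phase 2 (constant speed): v₀ = 16.5 m/s, a = 0 m/s².
v = v₀ + at = 16.5 + (0)(9.5) = 16.5 m/s
Δx = v₀t + ½at² = 16.5·9.5 + 0.5·0·9.5² = 157 m
Total distance = 61.9 + 157 = 219 m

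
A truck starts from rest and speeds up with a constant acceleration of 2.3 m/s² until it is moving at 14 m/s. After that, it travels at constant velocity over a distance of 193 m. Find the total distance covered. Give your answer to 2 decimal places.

Phase 1 (accelerating): v₀ = 0 m/s, a = 2.3 m/s².
v = v₀ + at → t = (14 − 0) / 2.3 = 6.09 s
v² = v₀² + 2aΔx → Δx = (14² − 0²)/(2·2.3) = 42.6 m

Phase 2 (constant speed): v₀ = 14.0 m/s, a = 0 m/s².
Constant speed: t = d/v = 193/14.0 = 13.8 s
Total distance = 42.6 + 193 = 236 m

235.61 m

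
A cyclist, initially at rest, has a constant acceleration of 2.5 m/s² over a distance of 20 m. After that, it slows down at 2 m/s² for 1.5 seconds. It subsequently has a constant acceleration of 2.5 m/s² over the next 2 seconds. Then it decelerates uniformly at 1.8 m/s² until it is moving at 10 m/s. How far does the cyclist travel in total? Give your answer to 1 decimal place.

64.0 m

Phase 1 (accelerating): v₀ = 0 m/s, a = 2.5 m/s².
v² = v₀² + 2aΔx = 0² + 2·2.5·20 = 100 → v = 10.0 m/s
t = (v − v₀)/a = (10.0 − 0)/2.5 = 4.00 s

Phase 2 (decelerating): v₀ = 10.0 m/s, a = -2 m/s².
v = v₀ + at = 10.0 + (-2)(1.5) = 7.00 m/s
Δx = v₀t + ½at² = 10.0·1.5 + 0.5·-2·1.5² = 12.8 m

Phase 3 (accelerating): v₀ = 7.00 m/s, a = 2.5 m/s².
v = v₀ + at = 7.00 + (2.5)(2) = 12.0 m/s
Δx = v₀t + ½at² = 7.00·2 + 0.5·2.5·2² = 19.0 m

Phase 4 (decelerating): v₀ = 12.0 m/s, a = -1.8 m/s².
v = v₀ + at → t = (10 − 12.0) / -1.8 = 1.11 s
v² = v₀² + 2aΔx → Δx = (10² − 12.0²)/(2·-1.8) = 12.2 m
Total distance = 20.0 + 12.8 + 19.0 + 12.2 = 64.0 m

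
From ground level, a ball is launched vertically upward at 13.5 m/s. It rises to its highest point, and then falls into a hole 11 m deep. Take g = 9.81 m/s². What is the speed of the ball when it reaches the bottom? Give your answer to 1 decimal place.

Phase 1 (rising): v₀ = 13.5 m/s, a = -9.81 m/s².
v = v₀ + at → t = (0 − 13.5) / -9.81 = 1.38 s
v² = v₀² + 2aΔx → Δx = (0² − 13.5²)/(2·-9.81) = 9.29 m

Phase 2 (falling): v₀ = 0 m/s, a = -9.81 m/s².
Falls 20.3 m from rest: t = √(2·20.3/9.81) = 2.03 s; v = g·t = 20.0 m/s.
Final speed = 20.0 m/s

20.0 m/s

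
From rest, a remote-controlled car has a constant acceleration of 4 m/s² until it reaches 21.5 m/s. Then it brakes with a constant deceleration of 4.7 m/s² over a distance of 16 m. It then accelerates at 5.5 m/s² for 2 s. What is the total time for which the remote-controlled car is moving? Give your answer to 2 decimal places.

Phase 1 (accelerating): v₀ = 0 m/s, a = 4 m/s².
v = v₀ + at → t = (21.5 − 0) / 4 = 5.38 s
v² = v₀² + 2aΔx → Δx = (21.5² − 0²)/(2·4) = 57.8 m

Phase 2 (decelerating): v₀ = 21.5 m/s, a = -4.7 m/s².
v² = v₀² + 2aΔx = 21.5² + 2·-4.7·16 = 312 → v = 17.7 m/s
t = (v − v₀)/a = (17.7 − 21.5)/-4.7 = 0.817 s

Phase 3 (accelerating): v₀ = 17.7 m/s, a = 5.5 m/s².
v = v₀ + at = 17.7 + (5.5)(2) = 28.7 m/s
Δx = v₀t + ½at² = 17.7·2 + 0.5·5.5·2² = 46.3 m
Total time = 5.38 + 0.817 + 2.00 = 8.19 s

8.19 s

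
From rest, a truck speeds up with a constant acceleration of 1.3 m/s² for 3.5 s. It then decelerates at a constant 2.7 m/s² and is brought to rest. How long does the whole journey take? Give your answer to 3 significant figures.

5.19 s

Phase 1 (accelerating): v₀ = 0 m/s, a = 1.3 m/s².
v = v₀ + at = 0 + (1.3)(3.5) = 4.55 m/s
Δx = v₀t + ½at² = 0·3.5 + 0.5·1.3·3.5² = 7.96 m

Phase 2 (decelerating): v₀ = 4.55 m/s, a = -2.7 m/s².
v = v₀ + at → t = (0 − 4.55) / -2.7 = 1.69 s
v² = v₀² + 2aΔx → Δx = (0² − 4.55²)/(2·-2.7) = 3.83 m
Total time = 3.50 + 1.69 = 5.19 s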